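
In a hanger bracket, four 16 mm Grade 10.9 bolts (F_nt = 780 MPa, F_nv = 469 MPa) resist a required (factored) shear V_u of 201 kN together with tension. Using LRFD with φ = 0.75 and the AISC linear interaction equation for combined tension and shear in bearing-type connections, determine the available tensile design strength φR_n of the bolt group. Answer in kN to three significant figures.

277 kN

A_b = π·16²/4 = 201.1 mm²; f_rv = 201 × 1000 / (4 × 201.1) = 249.9 MPa.
F'_nt = 1.3 F_nt − (F_nt / φF_nv) f_rv = 1.3·780 − (780/(0.75·469))·249.9 = 459.8 MPa, capped at F_nt → F'_nt = 459.8 MPa.
R_n = F'_nt · A_b · n = 459.8 × 201.1 × 4 / 1000 = 369.8 kN.
Design strength φR_n = 0.75 × 369.8 = 277 kN.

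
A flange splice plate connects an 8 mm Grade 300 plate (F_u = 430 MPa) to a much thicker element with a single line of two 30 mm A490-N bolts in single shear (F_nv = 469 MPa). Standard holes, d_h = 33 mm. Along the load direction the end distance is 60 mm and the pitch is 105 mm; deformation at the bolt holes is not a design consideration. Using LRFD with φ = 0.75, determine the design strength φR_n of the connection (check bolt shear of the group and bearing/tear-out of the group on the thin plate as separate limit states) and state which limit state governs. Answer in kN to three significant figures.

Bolt shear: A_b = π·30²/4 = 706.9 mm²; R_n = 469 × 706.9 × 2 × 1 / 1000 = 663 kN → 0.75 × 663 = 497 kN.
Bearing (1.5 l_c t F_u ≤ 3.0 d t F_u): upper limit = 3.0·30·8·430 / 1000 = 309.6 kN.
  Edge l_c = 60 − 33/2 = 43.5 → r_n = 224.5 kN; interior l_c = 105 − 33 = 72 → r_n = 309.6 kN.
  R_n,bearing = 1·224.5 + 1·309.6 = 534.1 kN → 0.75 × 534.1 = 401 kN.
Bearing governs: 401 kN.

401 kN (bearing governs)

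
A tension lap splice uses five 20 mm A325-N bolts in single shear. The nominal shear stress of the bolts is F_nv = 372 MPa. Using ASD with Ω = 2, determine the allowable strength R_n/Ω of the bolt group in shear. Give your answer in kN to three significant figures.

A_b = π × 20² / 4 = 314.2 mm².
R_n = F_nv · A_b · n · n_s = 372 × 314.2 × 5 × 1 / 1000 = 584.3 kN.
Allowable strength R_n/Ω = 584.3 / 2 = 292 kN.

292 kN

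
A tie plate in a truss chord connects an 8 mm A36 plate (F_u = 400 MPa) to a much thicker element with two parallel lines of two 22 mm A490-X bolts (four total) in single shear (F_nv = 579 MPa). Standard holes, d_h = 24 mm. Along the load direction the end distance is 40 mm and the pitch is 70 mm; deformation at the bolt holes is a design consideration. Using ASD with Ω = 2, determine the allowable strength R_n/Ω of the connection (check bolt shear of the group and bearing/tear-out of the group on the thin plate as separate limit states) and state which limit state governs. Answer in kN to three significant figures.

Bolt shear: A_b = π·22²/4 = 380.1 mm²; R_n = 579 × 380.1 × 4 × 1 / 1000 = 880.4 kN → 880.4 / 2 = 440 kN.
Bearing (1.2 l_c t F_u ≤ 2.4 d t F_u): upper limit = 2.4·22·8·400 / 1000 = 169 kN.
  Edge l_c = 40 − 24/2 = 28 → r_n = 107.5 kN; interior l_c = 70 − 24 = 46 → r_n = 169 kN.
  R_n,bearing = 2·107.5 + 2·169 = 553 kN → 553 / 2 = 276 kN.
Bearing governs: 276 kN.

276 kN (bearing governs)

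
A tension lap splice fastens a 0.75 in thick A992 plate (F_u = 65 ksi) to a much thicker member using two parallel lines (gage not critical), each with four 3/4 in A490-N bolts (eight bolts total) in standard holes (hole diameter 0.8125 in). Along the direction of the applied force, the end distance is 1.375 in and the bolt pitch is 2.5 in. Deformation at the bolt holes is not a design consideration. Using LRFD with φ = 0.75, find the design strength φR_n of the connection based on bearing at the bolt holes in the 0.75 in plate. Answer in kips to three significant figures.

Per bolt r_n = 1.5 l_c t F_u ≤ 3.0 d t F_u; upper limit = 3.0 × 0.75 × 0.75 × 65 = 109.7 kips.
Edge bolt: l_c = 1.375 − 0.8125/2 = 0.9688 in → 1.5 × 0.9688 × 0.75 × 65 = 70.84 → r_n = 70.84 kips.
Interior bolts: l_c = 2.5 − 0.8125 = 1.688 in → 1.5 × 1.688 × 0.75 × 65 = 123.4 → r_n = 109.7 kips.
R_n = 2 × 70.84 + 6 × 109.7 = 799.8 kips.
Design strength φR_n = 0.75 × 799.8 = 600 kips.

600 kips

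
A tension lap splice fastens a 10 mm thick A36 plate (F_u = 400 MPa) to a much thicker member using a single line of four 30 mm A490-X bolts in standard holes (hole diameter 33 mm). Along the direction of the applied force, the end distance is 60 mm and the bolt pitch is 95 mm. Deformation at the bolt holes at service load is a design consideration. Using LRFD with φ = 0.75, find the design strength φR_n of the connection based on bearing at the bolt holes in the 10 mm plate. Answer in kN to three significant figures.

805 kN

Per bolt r_n = 1.2 l_c t F_u ≤ 2.4 d t F_u; upper limit = 2.4 × 30 × 10 × 400 / 1000 = 288 kN.
Edge bolt: l_c = 60 − 33/2 = 43.5 mm → 1.2 × 43.5 × 10 × 400 / 1000 = 208.8 → r_n = 208.8 kN.
Interior bolts: l_c = 95 − 33 = 62 mm → 1.2 × 62 × 10 × 400 / 1000 = 297.6 → r_n = 288 kN.
R_n = 1 × 208.8 + 3 × 288 = 1073 kN.
Design strength φR_n = 0.75 × 1073 = 805 kN.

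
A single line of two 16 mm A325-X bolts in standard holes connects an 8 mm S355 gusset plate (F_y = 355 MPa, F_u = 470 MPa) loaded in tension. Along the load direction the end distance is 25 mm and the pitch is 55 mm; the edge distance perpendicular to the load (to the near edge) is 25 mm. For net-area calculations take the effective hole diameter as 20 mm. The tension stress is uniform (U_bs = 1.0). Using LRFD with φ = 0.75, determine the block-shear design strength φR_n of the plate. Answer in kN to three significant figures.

Shear plane L_v = 25 + 1·55 = 80 mm; A_gv = 80 × 8 = 640 mm².
A_nv = (80 − 1.5·20) × 8 = 400 mm².
A_nt = (25 − 0.5·20) × 8 = 120 mm².
0.6 F_u A_nv = 112.8 kN; 0.6 F_y A_gv = 136.3 kN → shear rupture governs the shear term.
R_n = 112.8 + 1.0 × 470 × 120 / 1000 = 169.2 kN.
Design strength φR_n = 0.75 × 169.2 = 127 kN.

127 kN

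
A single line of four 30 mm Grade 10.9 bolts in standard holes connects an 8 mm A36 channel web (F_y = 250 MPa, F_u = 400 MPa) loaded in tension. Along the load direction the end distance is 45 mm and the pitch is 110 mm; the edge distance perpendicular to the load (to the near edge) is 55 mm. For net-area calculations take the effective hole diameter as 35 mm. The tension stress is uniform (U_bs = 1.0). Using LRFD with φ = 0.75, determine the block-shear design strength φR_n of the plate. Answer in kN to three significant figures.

Shear plane L_v = 45 + 3·110 = 375 mm; A_gv = 375 × 8 = 3000 mm².
A_nv = (375 − 3.5·35) × 8 = 2020 mm².
A_nt = (55 − 0.5·35) × 8 = 300 mm².
0.6 F_u A_nv = 484.8 kN; 0.6 F_y A_gv = 450 kN → shear yielding governs the shear term.
R_n = 450 + 1.0 × 400 × 300 / 1000 = 570 kN.
Design strength φR_n = 0.75 × 570 = 428 kN.

428 kN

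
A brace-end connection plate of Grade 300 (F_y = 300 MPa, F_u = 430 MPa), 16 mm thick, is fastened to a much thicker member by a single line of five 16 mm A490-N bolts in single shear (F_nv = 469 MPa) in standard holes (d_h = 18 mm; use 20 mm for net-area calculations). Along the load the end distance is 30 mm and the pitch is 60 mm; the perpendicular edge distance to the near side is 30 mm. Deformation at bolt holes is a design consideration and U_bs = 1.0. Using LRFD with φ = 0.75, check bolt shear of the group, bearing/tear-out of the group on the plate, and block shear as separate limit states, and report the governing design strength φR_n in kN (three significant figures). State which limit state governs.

Bolt shear: A_b = π·16²/4 = 201.1 mm²; R_n = 469 × 201.1 × 5 × 1 / 1000 = 471.5 kN → 0.75 × 471.5 = 354 kN.
Bearing: edge l_c = 21, r_n = 173.4 kN; interior l_c = 42, r_n = 264.2 kN; R_n = 173.4 + 4·264.2 = 1230 kN → 923 kN.
Block shear: A_gv = 4320, A_nv = 2880, A_nt = 320 mm²; R_n = min(0.6F_uA_nv, 0.6F_yA_gv) + U_bs·F_u·A_nt = 880.6 kN → 660 kN.
Bolt shear governs: 354 kN.

354 kN (bolt shear governs)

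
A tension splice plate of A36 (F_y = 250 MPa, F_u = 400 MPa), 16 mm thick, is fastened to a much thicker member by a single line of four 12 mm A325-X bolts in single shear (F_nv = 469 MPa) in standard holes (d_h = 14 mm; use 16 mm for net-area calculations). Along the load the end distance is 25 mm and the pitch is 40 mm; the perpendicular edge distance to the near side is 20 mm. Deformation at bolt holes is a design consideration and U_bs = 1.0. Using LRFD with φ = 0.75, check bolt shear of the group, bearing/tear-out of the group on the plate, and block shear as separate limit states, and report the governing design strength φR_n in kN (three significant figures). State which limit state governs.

159 kN (bolt shear governs)

Bolt shear: A_b = π·12²/4 = 113.1 mm²; R_n = 469 × 113.1 × 4 × 1 / 1000 = 212.2 kN → 0.75 × 212.2 = 159 kN.
Bearing: edge l_c = 18, r_n = 138.2 kN; interior l_c = 26, r_n = 184.3 kN; R_n = 138.2 + 3·184.3 = 691.2 kN → 518 kN.
Block shear: A_gv = 2320, A_nv = 1424, A_nt = 192 mm²; R_n = min(0.6F_uA_nv, 0.6F_yA_gv) + U_bs·F_u·A_nt = 418.6 kN → 314 kN.
Bolt shear governs: 159 kN.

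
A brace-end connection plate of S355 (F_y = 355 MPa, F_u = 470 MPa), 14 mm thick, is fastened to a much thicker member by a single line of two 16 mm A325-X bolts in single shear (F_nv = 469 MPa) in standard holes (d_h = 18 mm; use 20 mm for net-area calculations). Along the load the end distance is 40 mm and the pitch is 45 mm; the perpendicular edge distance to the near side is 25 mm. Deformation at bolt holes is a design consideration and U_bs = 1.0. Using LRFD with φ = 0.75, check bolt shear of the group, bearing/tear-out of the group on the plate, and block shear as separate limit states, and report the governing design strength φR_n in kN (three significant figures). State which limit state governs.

141 kN (bolt shear governs)

Bolt shear: A_b = π·16²/4 = 201.1 mm²; R_n = 469 × 201.1 × 2 × 1 / 1000 = 188.6 kN → 0.75 × 188.6 = 141 kN.
Bearing: edge l_c = 31, r_n = 244.8 kN; interior l_c = 27, r_n = 213.2 kN; R_n = 244.8 + 1·213.2 = 458 kN → 343 kN.
Block shear: A_gv = 1190, A_nv = 770, A_nt = 210 mm²; R_n = min(0.6F_uA_nv, 0.6F_yA_gv) + U_bs·F_u·A_nt = 315.8 kN → 237 kN.
Bolt shear governs: 141 kN.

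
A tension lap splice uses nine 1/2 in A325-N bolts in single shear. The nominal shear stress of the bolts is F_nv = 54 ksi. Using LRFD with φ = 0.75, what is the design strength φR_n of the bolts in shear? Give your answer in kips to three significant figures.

71.6 kips

A_b = π × 0.5² / 4 = 0.1963 in².
R_n = F_nv · A_b · n · n_s = 54 × 0.1963 × 9 × 1 = 95.43 kips.
Design strength φR_n = 0.75 × 95.43 = 71.6 kips.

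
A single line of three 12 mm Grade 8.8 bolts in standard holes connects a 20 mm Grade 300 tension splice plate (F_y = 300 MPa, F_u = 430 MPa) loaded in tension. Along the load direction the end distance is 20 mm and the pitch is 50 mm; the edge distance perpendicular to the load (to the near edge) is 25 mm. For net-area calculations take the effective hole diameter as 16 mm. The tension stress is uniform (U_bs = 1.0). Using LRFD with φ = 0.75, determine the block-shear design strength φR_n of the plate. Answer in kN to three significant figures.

419 kN

Shear plane L_v = 20 + 2·50 = 120 mm; A_gv = 120 × 20 = 2400 mm².
A_nv = (120 − 2.5·16) × 20 = 1600 mm².
A_nt = (25 − 0.5·16) × 20 = 340 mm².
0.6 F_u A_nv = 412.8 kN; 0.6 F_y A_gv = 432 kN → shear rupture governs the shear term.
R_n = 412.8 + 1.0 × 430 × 340 / 1000 = 559 kN.
Design strength φR_n = 0.75 × 559 = 419 kN.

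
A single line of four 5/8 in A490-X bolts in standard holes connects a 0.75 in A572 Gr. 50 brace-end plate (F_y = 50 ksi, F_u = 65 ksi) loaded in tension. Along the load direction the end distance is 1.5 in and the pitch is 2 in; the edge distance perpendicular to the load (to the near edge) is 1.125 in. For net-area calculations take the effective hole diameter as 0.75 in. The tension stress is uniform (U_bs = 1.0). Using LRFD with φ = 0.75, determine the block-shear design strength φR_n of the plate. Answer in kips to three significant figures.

Shear plane L_v = 1.5 + 3·2 = 7.5 in; A_gv = 7.5 × 0.75 = 5.625 in².
A_nv = (7.5 − 3.5·0.75) × 0.75 = 3.656 in².
A_nt = (1.125 − 0.5·0.75) × 0.75 = 0.5625 in².
0.6 F_u A_nv = 142.6 kips; 0.6 F_y A_gv = 168.8 kips → shear rupture governs the shear term.
R_n = 142.6 + 1.0 × 65 × 0.5625 = 179.2 kips.
Design strength φR_n = 0.75 × 179.2 = 134 kips.

134 kips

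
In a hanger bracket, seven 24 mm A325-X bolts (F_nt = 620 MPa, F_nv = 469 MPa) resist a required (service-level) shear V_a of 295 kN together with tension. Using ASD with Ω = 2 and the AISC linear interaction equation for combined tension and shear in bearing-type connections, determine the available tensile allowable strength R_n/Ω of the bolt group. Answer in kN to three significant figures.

A_b = π·24²/4 = 452.4 mm²; f_rv = 295 × 1000 / (7 × 452.4) = 93.16 MPa.
F'_nt = 1.3 F_nt − (Ω F_nt / F_nv) f_rv = 1.3·620 − (2·620/469)·93.16 = 559.7 MPa, capped at F_nt → F'_nt = 559.7 MPa.
R_n = F'_nt · A_b · n = 559.7 × 452.4 × 7 / 1000 = 1772 kN.
Allowable strength R_n/Ω = 1772 / 2 = 886 kN.

886 kN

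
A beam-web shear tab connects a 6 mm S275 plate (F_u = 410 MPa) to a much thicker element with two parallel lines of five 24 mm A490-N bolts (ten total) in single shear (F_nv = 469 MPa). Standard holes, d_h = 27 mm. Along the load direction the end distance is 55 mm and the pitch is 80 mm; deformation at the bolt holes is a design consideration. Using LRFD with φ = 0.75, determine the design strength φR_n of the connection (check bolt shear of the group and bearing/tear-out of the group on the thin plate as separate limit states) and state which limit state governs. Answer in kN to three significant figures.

1030 kN (bearing governs)

Bolt shear: A_b = π·24²/4 = 452.4 mm²; R_n = 469 × 452.4 × 10 × 1 / 1000 = 2122 kN → 0.75 × 2122 = 1590 kN.
Bearing (1.2 l_c t F_u ≤ 2.4 d t F_u): upper limit = 2.4·24·6·410 / 1000 = 141.7 kN.
  Edge l_c = 55 − 27/2 = 41.5 → r_n = 122.5 kN; interior l_c = 80 − 27 = 53 → r_n = 141.7 kN.
  R_n,bearing = 2·122.5 + 8·141.7 = 1379 kN → 0.75 × 1379 = 1030 kN.
Bearing governs: 1030 kN.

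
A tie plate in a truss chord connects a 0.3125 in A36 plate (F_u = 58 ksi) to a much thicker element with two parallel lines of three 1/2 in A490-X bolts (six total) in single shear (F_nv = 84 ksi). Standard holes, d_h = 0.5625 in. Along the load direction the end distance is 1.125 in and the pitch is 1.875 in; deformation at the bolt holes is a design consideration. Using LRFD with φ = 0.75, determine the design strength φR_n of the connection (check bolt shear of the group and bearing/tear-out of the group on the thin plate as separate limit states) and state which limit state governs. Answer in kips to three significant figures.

74.2 kips (bolt shear governs)

Bolt shear: A_b = π·0.5²/4 = 0.1963 in²; R_n = 84 × 0.1963 × 6 × 1 = 98.96 kips → 0.75 × 98.96 = 74.2 kips.
Bearing (1.2 l_c t F_u ≤ 2.4 d t F_u): upper limit = 2.4·0.5·0.3125·58 = 21.75 kips.
  Edge l_c = 1.125 − 0.5625/2 = 0.8438 → r_n = 18.35 kips; interior l_c = 1.875 − 0.5625 = 1.312 → r_n = 21.75 kips.
  R_n,bearing = 2·18.35 + 4·21.75 = 123.7 kips → 0.75 × 123.7 = 92.8 kips.
Bolt shear governs: 74.2 kips.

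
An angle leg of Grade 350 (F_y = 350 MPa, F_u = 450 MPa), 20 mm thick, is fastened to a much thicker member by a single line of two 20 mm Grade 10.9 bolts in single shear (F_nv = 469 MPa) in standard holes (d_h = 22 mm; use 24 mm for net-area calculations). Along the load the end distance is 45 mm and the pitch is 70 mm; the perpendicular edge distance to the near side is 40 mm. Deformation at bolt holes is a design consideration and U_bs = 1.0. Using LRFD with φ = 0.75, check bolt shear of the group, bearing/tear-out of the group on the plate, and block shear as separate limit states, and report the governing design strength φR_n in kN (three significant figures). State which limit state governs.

Bolt shear: A_b = π·20²/4 = 314.2 mm²; R_n = 469 × 314.2 × 2 × 1 / 1000 = 294.7 kN → 0.75 × 294.7 = 221 kN.
Bearing: edge l_c = 34, r_n = 367.2 kN; interior l_c = 48, r_n = 432 kN; R_n = 367.2 + 1·432 = 799.2 kN → 599 kN.
Block shear: A_gv = 2300, A_nv = 1580, A_nt = 560 mm²; R_n = min(0.6F_uA_nv, 0.6F_yA_gv) + U_bs·F_u·A_nt = 678.6 kN → 509 kN.
Bolt shear governs: 221 kN.

221 kN (bolt shear governs)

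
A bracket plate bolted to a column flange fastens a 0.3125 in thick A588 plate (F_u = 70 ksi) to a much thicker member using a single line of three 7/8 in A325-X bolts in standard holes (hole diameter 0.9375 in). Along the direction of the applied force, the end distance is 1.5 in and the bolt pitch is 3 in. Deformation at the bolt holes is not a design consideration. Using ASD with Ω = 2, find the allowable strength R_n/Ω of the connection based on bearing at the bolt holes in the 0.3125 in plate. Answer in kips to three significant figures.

74.3 kips

Per bolt r_n = 1.5 l_c t F_u ≤ 3.0 d t F_u; upper limit = 3.0 × 0.875 × 0.3125 × 70 = 57.42 kips.
Edge bolt: l_c = 1.5 − 0.9375/2 = 1.031 in → 1.5 × 1.031 × 0.3125 × 70 = 33.84 → r_n = 33.84 kips.
Interior bolts: l_c = 3 − 0.9375 = 2.062 in → 1.5 × 2.062 × 0.3125 × 70 = 67.68 → r_n = 57.42 kips.
R_n = 1 × 33.84 + 2 × 57.42 = 148.7 kips.
Allowable strength R_n/Ω = 148.7 / 2 = 74.3 kips.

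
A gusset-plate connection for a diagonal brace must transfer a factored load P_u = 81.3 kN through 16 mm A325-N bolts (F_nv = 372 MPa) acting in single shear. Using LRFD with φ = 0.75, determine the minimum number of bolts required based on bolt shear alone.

2 bolts

A_b = π·16²/4 = 201.1 mm².
Per-bolt design strength φR_n = 0.75 × 372 × 201.1 × 1 / 1000 = 56.1 kN.
n ≥ 81.3 / 56.1 = 1.449 → use 2 bolts.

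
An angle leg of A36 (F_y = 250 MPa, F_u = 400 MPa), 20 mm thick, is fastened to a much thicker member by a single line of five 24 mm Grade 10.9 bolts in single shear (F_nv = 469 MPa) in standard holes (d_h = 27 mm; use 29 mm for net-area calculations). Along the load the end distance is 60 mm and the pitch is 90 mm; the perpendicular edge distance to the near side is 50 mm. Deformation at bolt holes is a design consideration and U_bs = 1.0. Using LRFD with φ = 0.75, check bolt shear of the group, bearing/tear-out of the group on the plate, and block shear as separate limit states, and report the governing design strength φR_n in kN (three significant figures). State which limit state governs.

796 kN (bolt shear governs)

Bolt shear: A_b = π·24²/4 = 452.4 mm²; R_n = 469 × 452.4 × 5 × 1 / 1000 = 1061 kN → 0.75 × 1061 = 796 kN.
Bearing: edge l_c = 46.5, r_n = 446.4 kN; interior l_c = 63, r_n = 460.8 kN; R_n = 446.4 + 4·460.8 = 2290 kN → 1720 kN.
Block shear: A_gv = 8400, A_nv = 5790, A_nt = 710 mm²; R_n = min(0.6F_uA_nv, 0.6F_yA_gv) + U_bs·F_u·A_nt = 1544 kN → 1160 kN.
Bolt shear governs: 796 kN.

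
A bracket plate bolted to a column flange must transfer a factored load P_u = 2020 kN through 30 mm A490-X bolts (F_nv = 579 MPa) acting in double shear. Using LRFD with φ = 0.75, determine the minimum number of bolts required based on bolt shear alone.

4 bolts

A_b = π·30²/4 = 706.9 mm².
Per-bolt design strength φR_n = 0.75 × 579 × 706.9 × 2 / 1000 = 613.9 kN.
n ≥ 2020 / 613.9 = 3.29 → use 4 bolts.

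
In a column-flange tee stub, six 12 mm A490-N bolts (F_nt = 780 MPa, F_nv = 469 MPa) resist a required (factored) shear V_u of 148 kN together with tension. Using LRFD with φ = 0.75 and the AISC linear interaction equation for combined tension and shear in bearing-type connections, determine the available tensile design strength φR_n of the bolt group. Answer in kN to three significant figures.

270 kN

A_b = π·12²/4 = 113.1 mm²; f_rv = 148 × 1000 / (6 × 113.1) = 218.1 MPa.
F'_nt = 1.3 F_nt − (F_nt / φF_nv) f_rv = 1.3·780 − (780/(0.75·469))·218.1 = 530.4 MPa, capped at F_nt → F'_nt = 530.4 MPa.
R_n = F'_nt · A_b · n = 530.4 × 113.1 × 6 / 1000 = 359.9 kN.
Design strength φR_n = 0.75 × 359.9 = 270 kN.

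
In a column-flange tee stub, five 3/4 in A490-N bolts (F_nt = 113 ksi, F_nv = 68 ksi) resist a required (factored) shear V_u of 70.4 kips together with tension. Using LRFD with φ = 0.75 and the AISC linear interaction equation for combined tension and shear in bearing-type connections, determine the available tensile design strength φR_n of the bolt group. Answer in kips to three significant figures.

A_b = π·0.75²/4 = 0.4418 in²; f_rv = 70.4 / (5 × 0.4418) = 31.87 ksi.
F'_nt = 1.3 F_nt − (F_nt / φF_nv) f_rv = 1.3·113 − (113/(0.75·68))·31.87 = 76.28 ksi, capped at F_nt → F'_nt = 76.28 ksi.
R_n = F'_nt · A_b · n = 76.28 × 0.4418 × 5 = 168.5 kips.
Design strength φR_n = 0.75 × 168.5 = 126 kips.

126 kips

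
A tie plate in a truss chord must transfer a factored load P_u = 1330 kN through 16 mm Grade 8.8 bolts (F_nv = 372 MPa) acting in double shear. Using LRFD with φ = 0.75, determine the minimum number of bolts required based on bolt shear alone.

12 bolts

A_b = π·16²/4 = 201.1 mm².
Per-bolt design strength φR_n = 0.75 × 372 × 201.1 × 2 / 1000 = 112.2 kN.
n ≥ 1330 / 112.2 = 11.85 → use 12 bolts.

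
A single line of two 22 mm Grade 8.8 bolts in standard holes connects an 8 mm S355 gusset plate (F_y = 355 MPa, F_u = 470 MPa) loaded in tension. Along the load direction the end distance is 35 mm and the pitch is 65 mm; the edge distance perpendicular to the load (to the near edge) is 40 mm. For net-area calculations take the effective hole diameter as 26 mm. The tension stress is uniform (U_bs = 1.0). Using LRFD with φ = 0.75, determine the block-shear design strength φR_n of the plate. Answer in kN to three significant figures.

179 kN

Shear plane L_v = 35 + 1·65 = 100 mm; A_gv = 100 × 8 = 800 mm².
A_nv = (100 − 1.5·26) × 8 = 488 mm².
A_nt = (40 − 0.5·26) × 8 = 216 mm².
0.6 F_u A_nv = 137.6 kN; 0.6 F_y A_gv = 170.4 kN → shear rupture governs the shear term.
R_n = 137.6 + 1.0 × 470 × 216 / 1000 = 239.1 kN.
Design strength φR_n = 0.75 × 239.1 = 179 kN.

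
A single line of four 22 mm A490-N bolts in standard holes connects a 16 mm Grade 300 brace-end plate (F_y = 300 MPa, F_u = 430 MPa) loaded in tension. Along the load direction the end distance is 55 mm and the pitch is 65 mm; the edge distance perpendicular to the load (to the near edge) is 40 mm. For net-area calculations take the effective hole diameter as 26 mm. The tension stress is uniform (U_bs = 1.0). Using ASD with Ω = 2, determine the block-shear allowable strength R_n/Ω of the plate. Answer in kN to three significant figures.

Shear plane L_v = 55 + 3·65 = 250 mm; A_gv = 250 × 16 = 4000 mm².
A_nv = (250 − 3.5·26) × 16 = 2544 mm².
A_nt = (40 − 0.5·26) × 16 = 432 mm².
0.6 F_u A_nv = 656.4 kN; 0.6 F_y A_gv = 720 kN → shear rupture governs the shear term.
R_n = 656.4 + 1.0 × 430 × 432 / 1000 = 842.1 kN.
Allowable strength R_n/Ω = 842.1 / 2 = 421 kN.

421 kN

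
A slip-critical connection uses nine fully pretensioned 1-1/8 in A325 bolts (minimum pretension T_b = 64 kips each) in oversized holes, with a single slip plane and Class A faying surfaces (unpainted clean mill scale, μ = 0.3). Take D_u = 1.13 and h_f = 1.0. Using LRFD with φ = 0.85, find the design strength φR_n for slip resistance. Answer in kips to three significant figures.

R_n = μ · D_u · h_f · T_b · n_s · n_b = 0.3 × 1.13 × 1.0 × 64 × 1 × 9 = 195.3 kips.
Design strength φR_n = 0.85 × 195.3 = 166 kips.

166 kips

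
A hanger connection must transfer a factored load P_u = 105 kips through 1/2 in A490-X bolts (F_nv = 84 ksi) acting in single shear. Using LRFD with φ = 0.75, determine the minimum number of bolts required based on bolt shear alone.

A_b = π·0.5²/4 = 0.1963 in².
Per-bolt design strength φR_n = 0.75 × 84 × 0.1963 × 1 = 12.37 kips.
n ≥ 105 / 12.37 = 8.488 → use 9 bolts.

9 bolts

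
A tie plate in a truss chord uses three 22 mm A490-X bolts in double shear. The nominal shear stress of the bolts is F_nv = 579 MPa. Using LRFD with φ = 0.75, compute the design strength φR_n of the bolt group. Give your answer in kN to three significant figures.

A_b = π × 22² / 4 = 380.1 mm².
R_n = F_nv · A_b · n · n_s = 579 × 380.1 × 3 × 2 / 1000 = 1321 kN.
Design strength φR_n = 0.75 × 1321 = 990 kN.

990 kN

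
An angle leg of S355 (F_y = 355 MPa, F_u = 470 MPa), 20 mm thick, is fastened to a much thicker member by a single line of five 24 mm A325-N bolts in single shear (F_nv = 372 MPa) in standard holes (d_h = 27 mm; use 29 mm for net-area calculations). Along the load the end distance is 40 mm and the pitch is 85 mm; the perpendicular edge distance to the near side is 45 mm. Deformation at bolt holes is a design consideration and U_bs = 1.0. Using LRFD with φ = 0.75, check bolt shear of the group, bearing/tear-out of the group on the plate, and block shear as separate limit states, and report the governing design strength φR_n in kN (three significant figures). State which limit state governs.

Bolt shear: A_b = π·24²/4 = 452.4 mm²; R_n = 372 × 452.4 × 5 × 1 / 1000 = 841.4 kN → 0.75 × 841.4 = 631 kN.
Bearing: edge l_c = 26.5, r_n = 298.9 kN; interior l_c = 58, r_n = 541.4 kN; R_n = 298.9 + 4·541.4 = 2465 kN → 1850 kN.
Block shear: A_gv = 7600, A_nv = 4990, A_nt = 610 mm²; R_n = min(0.6F_uA_nv, 0.6F_yA_gv) + U_bs·F_u·A_nt = 1694 kN → 1270 kN.
Bolt shear governs: 631 kN.

631 kN (bolt shear governs)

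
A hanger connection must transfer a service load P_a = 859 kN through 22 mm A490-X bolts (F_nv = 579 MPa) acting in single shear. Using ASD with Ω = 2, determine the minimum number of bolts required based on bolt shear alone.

A_b = π·22²/4 = 380.1 mm².
Per-bolt allowable strength R_n/Ω = 579 × 380.1 × 1 / 1000 / 2 = 110 kN.
n ≥ 859 / 110 = 7.806 → use 8 bolts.

8 bolts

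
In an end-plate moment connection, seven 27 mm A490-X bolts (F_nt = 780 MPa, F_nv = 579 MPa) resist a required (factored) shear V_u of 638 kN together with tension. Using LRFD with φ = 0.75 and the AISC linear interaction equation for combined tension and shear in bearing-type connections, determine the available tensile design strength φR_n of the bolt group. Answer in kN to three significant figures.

2190 kN

A_b = π·27²/4 = 572.6 mm²; f_rv = 638 × 1000 / (7 × 572.6) = 159.2 MPa.
F'_nt = 1.3 F_nt − (F_nt / φF_nv) f_rv = 1.3·780 − (780/(0.75·579))·159.2 = 728.1 MPa, capped at F_nt → F'_nt = 728.1 MPa.
R_n = F'_nt · A_b · n = 728.1 × 572.6 × 7 / 1000 = 2918 kN.
Design strength φR_n = 0.75 × 2918 = 2190 kN.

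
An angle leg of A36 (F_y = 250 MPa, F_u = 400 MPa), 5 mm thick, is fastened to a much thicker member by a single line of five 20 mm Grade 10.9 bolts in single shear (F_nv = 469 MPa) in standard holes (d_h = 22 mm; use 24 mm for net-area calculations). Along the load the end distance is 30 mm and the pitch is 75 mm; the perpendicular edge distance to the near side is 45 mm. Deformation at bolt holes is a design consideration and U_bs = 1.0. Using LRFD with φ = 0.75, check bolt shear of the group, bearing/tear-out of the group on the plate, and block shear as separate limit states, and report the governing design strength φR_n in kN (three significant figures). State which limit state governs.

235 kN (block shear governs)

Bolt shear: A_b = π·20²/4 = 314.2 mm²; R_n = 469 × 314.2 × 5 × 1 / 1000 = 736.7 kN → 0.75 × 736.7 = 553 kN.
Bearing: edge l_c = 19, r_n = 45.6 kN; interior l_c = 53, r_n = 96 kN; R_n = 45.6 + 4·96 = 429.6 kN → 322 kN.
Block shear: A_gv = 1650, A_nv = 1110, A_nt = 165 mm²; R_n = min(0.6F_uA_nv, 0.6F_yA_gv) + U_bs·F_u·A_nt = 313.5 kN → 235 kN.
Block shear governs: 235 kN.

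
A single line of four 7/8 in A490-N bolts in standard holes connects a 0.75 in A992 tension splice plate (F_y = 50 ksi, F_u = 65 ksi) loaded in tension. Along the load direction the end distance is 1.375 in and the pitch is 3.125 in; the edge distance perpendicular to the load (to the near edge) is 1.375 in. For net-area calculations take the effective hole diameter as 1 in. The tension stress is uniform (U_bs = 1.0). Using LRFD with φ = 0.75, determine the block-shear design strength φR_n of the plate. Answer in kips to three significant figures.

191 kips

Shear plane L_v = 1.375 + 3·3.125 = 10.75 in; A_gv = 10.75 × 0.75 = 8.062 in².
A_nv = (10.75 − 3.5·1) × 0.75 = 5.438 in².
A_nt = (1.375 − 0.5·1) × 0.75 = 0.6562 in².
0.6 F_u A_nv = 212.1 kips; 0.6 F_y A_gv = 241.9 kips → shear rupture governs the shear term.
R_n = 212.1 + 1.0 × 65 × 0.6562 = 254.7 kips.
Design strength φR_n = 0.75 × 254.7 = 191 kips.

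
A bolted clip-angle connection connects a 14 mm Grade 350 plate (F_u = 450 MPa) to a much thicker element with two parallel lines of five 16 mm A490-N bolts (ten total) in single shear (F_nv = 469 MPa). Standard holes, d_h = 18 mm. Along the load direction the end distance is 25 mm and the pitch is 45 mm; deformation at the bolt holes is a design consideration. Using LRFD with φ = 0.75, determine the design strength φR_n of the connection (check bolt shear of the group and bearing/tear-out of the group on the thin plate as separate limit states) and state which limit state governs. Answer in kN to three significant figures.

707 kN (bolt shear governs)

Bolt shear: A_b = π·16²/4 = 201.1 mm²; R_n = 469 × 201.1 × 10 × 1 / 1000 = 943 kN → 0.75 × 943 = 707 kN.
Bearing (1.2 l_c t F_u ≤ 2.4 d t F_u): upper limit = 2.4·16·14·450 / 1000 = 241.9 kN.
  Edge l_c = 25 − 18/2 = 16 → r_n = 121 kN; interior l_c = 45 − 18 = 27 → r_n = 204.1 kN.
  R_n,bearing = 2·121 + 8·204.1 = 1875 kN → 0.75 × 1875 = 1410 kN.
Bolt shear governs: 707 kN.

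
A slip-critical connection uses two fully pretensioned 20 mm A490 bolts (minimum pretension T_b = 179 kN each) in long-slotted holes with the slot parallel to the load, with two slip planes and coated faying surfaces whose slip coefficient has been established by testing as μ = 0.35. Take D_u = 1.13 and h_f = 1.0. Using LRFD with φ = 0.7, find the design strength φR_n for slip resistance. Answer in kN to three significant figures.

R_n = μ · D_u · h_f · T_b · n_s · n_b = 0.35 × 1.13 × 1.0 × 179 × 2 × 2 = 283.2 kN.
Design strength φR_n = 0.7 × 283.2 = 198 kN.

198 kN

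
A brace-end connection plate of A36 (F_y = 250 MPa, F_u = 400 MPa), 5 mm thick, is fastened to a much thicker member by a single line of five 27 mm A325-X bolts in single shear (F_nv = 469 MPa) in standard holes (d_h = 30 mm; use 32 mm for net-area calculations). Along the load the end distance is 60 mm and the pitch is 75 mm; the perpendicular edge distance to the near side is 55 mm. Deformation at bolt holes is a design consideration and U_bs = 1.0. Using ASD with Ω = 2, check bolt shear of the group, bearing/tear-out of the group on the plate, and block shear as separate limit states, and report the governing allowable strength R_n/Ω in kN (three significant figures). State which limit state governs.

169 kN (block shear governs)

Bolt shear: A_b = π·27²/4 = 572.6 mm²; R_n = 469 × 572.6 × 5 × 1 / 1000 = 1343 kN → 1343 / 2 = 671 kN.
Bearing: edge l_c = 45, r_n = 108 kN; interior l_c = 45, r_n = 108 kN; R_n = 108 + 4·108 = 540 kN → 270 kN.
Block shear: A_gv = 1800, A_nv = 1080, A_nt = 195 mm²; R_n = min(0.6F_uA_nv, 0.6F_yA_gv) + U_bs·F_u·A_nt = 337.2 kN → 169 kN.
Block shear governs: 169 kN.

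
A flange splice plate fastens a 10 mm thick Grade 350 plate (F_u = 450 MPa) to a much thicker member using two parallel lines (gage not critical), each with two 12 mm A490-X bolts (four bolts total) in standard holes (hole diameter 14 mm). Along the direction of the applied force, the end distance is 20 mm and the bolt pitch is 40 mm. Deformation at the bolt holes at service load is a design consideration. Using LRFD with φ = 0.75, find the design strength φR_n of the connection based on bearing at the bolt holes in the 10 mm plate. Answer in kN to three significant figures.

Per bolt r_n = 1.2 l_c t F_u ≤ 2.4 d t F_u; upper limit = 2.4 × 12 × 10 × 450 / 1000 = 129.6 kN.
Edge bolt: l_c = 20 − 14/2 = 13 mm → 1.2 × 13 × 10 × 450 / 1000 = 70.2 → r_n = 70.2 kN.
Interior bolts: l_c = 40 − 14 = 26 mm → 1.2 × 26 × 10 × 450 / 1000 = 140.4 → r_n = 129.6 kN.
R_n = 2 × 70.2 + 2 × 129.6 = 399.6 kN.
Design strength φR_n = 0.75 × 399.6 = 300 kN.

300 kN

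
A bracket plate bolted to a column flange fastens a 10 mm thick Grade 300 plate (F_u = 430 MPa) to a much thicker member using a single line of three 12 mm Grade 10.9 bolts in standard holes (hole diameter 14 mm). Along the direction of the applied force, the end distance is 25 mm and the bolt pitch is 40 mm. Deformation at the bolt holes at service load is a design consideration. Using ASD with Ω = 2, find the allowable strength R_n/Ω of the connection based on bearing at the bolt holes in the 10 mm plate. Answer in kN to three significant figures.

170 kN

Per bolt r_n = 1.2 l_c t F_u ≤ 2.4 d t F_u; upper limit = 2.4 × 12 × 10 × 430 / 1000 = 123.8 kN.
Edge bolt: l_c = 25 − 14/2 = 18 mm → 1.2 × 18 × 10 × 430 / 1000 = 92.88 → r_n = 92.88 kN.
Interior bolts: l_c = 40 − 14 = 26 mm → 1.2 × 26 × 10 × 430 / 1000 = 134.2 → r_n = 123.8 kN.
R_n = 1 × 92.88 + 2 × 123.8 = 340.6 kN.
Allowable strength R_n/Ω = 340.6 / 2 = 170 kN.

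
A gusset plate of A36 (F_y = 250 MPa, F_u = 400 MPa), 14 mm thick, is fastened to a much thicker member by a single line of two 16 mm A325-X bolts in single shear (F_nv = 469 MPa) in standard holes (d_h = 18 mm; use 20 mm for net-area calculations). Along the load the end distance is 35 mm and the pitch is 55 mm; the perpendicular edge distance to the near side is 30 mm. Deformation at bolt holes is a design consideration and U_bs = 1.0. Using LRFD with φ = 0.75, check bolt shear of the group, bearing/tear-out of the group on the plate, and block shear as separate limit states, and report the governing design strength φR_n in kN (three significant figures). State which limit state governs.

Bolt shear: A_b = π·16²/4 = 201.1 mm²; R_n = 469 × 201.1 × 2 × 1 / 1000 = 188.6 kN → 0.75 × 188.6 = 141 kN.
Bearing: edge l_c = 26, r_n = 174.7 kN; interior l_c = 37, r_n = 215 kN; R_n = 174.7 + 1·215 = 389.8 kN → 292 kN.
Block shear: A_gv = 1260, A_nv = 840, A_nt = 280 mm²; R_n = min(0.6F_uA_nv, 0.6F_yA_gv) + U_bs·F_u·A_nt = 301 kN → 226 kN.
Bolt shear governs: 141 kN.

141 kN (bolt shear governs)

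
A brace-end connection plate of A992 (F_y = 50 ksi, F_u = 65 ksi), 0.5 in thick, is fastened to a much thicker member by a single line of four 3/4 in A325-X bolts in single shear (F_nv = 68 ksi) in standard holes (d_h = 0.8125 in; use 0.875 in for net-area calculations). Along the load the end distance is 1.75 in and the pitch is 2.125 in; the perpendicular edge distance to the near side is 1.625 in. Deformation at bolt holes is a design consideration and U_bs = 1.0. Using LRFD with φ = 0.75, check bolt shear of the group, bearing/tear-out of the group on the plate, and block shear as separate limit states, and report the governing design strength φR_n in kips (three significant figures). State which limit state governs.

90.1 kips (bolt shear governs)

Bolt shear: A_b = π·0.75²/4 = 0.4418 in²; R_n = 68 × 0.4418 × 4 × 1 = 120.2 kips → 0.75 × 120.2 = 90.1 kips.
Bearing: edge l_c = 1.344, r_n = 52.41 kips; interior l_c = 1.312, r_n = 51.19 kips; R_n = 52.41 + 3·51.19 = 206 kips → 154 kips.
Block shear: A_gv = 4.062, A_nv = 2.531, A_nt = 0.5938 in²; R_n = min(0.6F_uA_nv, 0.6F_yA_gv) + U_bs·F_u·A_nt = 137.3 kips → 103 kips.
Bolt shear governs: 90.1 kips.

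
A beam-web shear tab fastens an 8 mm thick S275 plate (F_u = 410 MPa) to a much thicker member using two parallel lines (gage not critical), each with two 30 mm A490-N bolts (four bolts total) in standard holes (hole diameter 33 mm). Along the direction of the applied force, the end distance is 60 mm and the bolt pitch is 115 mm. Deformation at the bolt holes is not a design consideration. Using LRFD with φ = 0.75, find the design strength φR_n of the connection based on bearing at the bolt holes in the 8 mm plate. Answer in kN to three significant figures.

Per bolt r_n = 1.5 l_c t F_u ≤ 3.0 d t F_u; upper limit = 3.0 × 30 × 8 × 410 / 1000 = 295.2 kN.
Edge bolt: l_c = 60 − 33/2 = 43.5 mm → 1.5 × 43.5 × 8 × 410 / 1000 = 214 → r_n = 214 kN.
Interior bolts: l_c = 115 − 33 = 82 mm → 1.5 × 82 × 8 × 410 / 1000 = 403.4 → r_n = 295.2 kN.
R_n = 2 × 214 + 2 × 295.2 = 1018 kN.
Design strength φR_n = 0.75 × 1018 = 764 kN.

764 kN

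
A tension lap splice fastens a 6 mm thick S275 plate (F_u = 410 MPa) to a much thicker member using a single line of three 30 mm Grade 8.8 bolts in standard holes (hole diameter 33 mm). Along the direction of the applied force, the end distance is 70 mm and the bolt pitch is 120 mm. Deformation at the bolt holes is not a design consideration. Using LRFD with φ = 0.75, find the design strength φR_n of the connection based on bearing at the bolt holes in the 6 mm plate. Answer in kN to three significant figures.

480 kN

Per bolt r_n = 1.5 l_c t F_u ≤ 3.0 d t F_u; upper limit = 3.0 × 30 × 6 × 410 / 1000 = 221.4 kN.
Edge bolt: l_c = 70 − 33/2 = 53.5 mm → 1.5 × 53.5 × 6 × 410 / 1000 = 197.4 → r_n = 197.4 kN.
Interior bolts: l_c = 120 − 33 = 87 mm → 1.5 × 87 × 6 × 410 / 1000 = 321 → r_n = 221.4 kN.
R_n = 1 × 197.4 + 2 × 221.4 = 640.2 kN.
Design strength φR_n = 0.75 × 640.2 = 480 kN.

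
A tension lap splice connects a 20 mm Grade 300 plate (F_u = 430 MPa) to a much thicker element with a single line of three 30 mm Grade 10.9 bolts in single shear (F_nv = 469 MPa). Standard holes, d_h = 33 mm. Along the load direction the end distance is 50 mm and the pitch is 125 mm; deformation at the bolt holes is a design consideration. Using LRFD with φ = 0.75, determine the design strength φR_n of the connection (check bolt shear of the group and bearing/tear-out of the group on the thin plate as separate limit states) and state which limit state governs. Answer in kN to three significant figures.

Bolt shear: A_b = π·30²/4 = 706.9 mm²; R_n = 469 × 706.9 × 3 × 1 / 1000 = 994.5 kN → 0.75 × 994.5 = 746 kN.
Bearing (1.2 l_c t F_u ≤ 2.4 d t F_u): upper limit = 2.4·30·20·430 / 1000 = 619.2 kN.
  Edge l_c = 50 − 33/2 = 33.5 → r_n = 345.7 kN; interior l_c = 125 − 33 = 92 → r_n = 619.2 kN.
  R_n,bearing = 1·345.7 + 2·619.2 = 1584 kN → 0.75 × 1584 = 1190 kN.
Bolt shear governs: 746 kN.

746 kN (bolt shear governs)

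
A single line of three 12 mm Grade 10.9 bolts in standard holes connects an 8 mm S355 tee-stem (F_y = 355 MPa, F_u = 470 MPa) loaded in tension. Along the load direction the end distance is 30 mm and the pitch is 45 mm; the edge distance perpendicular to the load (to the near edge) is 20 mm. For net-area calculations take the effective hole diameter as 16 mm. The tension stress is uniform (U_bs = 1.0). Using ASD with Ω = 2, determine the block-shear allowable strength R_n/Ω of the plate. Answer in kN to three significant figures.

Shear plane L_v = 30 + 2·45 = 120 mm; A_gv = 120 × 8 = 960 mm².
A_nv = (120 − 2.5·16) × 8 = 640 mm².
A_nt = (20 − 0.5·16) × 8 = 96 mm².
0.6 F_u A_nv = 180.5 kN; 0.6 F_y A_gv = 204.5 kN → shear rupture governs the shear term.
R_n = 180.5 + 1.0 × 470 × 96 / 1000 = 225.6 kN.
Allowable strength R_n/Ω = 225.6 / 2 = 113 kN.

113 kN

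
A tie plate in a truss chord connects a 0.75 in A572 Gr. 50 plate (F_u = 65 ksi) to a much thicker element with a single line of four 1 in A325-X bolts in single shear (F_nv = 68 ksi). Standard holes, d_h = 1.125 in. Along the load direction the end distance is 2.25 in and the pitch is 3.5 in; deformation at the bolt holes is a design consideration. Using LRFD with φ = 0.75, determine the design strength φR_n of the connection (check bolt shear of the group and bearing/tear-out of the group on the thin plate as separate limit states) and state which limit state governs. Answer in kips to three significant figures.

160 kips (bolt shear governs)

Bolt shear: A_b = π·1²/4 = 0.7854 in²; R_n = 68 × 0.7854 × 4 × 1 = 213.6 kips → 0.75 × 213.6 = 160 kips.
Bearing (1.2 l_c t F_u ≤ 2.4 d t F_u): upper limit = 2.4·1·0.75·65 = 117 kips.
  Edge l_c = 2.25 − 1.125/2 = 1.688 → r_n = 98.72 kips; interior l_c = 3.5 − 1.125 = 2.375 → r_n = 117 kips.
  R_n,bearing = 1·98.72 + 3·117 = 449.7 kips → 0.75 × 449.7 = 337 kips.
Bolt shear governs: 160 kips.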